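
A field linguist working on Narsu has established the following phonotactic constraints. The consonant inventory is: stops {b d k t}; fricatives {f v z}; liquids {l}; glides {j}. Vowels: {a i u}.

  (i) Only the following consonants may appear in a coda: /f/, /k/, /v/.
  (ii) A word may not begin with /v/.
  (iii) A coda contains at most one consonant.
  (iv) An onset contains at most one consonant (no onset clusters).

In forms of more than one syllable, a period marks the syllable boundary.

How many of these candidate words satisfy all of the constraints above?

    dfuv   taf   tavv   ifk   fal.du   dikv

1

dfuv — violates constraint (iv): syllable 1 onset /df/ has 2 consonants (> 1) → phonotactically illegal
taf — σ1 onset /t/, coda /f/ ok → phonotactically legal
tavv — violates constraint (iii): syllable 1 coda /vv/ has 2 consonants (> 1) → phonotactically illegal
ifk — violates constraint (iii): syllable 1 coda /fk/ has 2 consonants (> 1) → phonotactically illegal
fal.du — violates constraint (i): syllable 1 coda contains /l/, which is not a licensed coda consonant → phonotactically illegal
dikv — violates constraint (iii): syllable 1 coda /kv/ has 2 consonants (> 1) → phonotactically illegal
Phonotactically legal: taf → 1.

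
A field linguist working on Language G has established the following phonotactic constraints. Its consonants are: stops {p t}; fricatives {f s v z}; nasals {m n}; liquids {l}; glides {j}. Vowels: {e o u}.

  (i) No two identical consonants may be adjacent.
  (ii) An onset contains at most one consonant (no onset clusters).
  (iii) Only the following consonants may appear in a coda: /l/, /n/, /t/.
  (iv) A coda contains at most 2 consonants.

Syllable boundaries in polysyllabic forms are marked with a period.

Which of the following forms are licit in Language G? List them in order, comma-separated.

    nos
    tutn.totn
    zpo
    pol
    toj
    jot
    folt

tutn.totn, pol, jot, folt

nos — violates constraint (iii): syllable 1 coda contains /s/, which is not a licensed coda consonant → illicit
tutn.totn — σ1 onset /t/, coda /tn/ (2C) ok; σ2 onset /t/, coda /tn/ (2C) ok → licit
zpo — violates constraint (ii): syllable 1 onset /zp/ has 2 consonants (> 1) → illicit
pol — σ1 onset /p/, coda /l/ ok → licit
toj — violates constraint (iii): syllable 1 coda contains /j/, which is not a licensed coda consonant → illicit
jot — σ1 onset /j/, coda /t/ ok → licit
folt — σ1 onset /f/, coda /lt/ (2C) ok → licit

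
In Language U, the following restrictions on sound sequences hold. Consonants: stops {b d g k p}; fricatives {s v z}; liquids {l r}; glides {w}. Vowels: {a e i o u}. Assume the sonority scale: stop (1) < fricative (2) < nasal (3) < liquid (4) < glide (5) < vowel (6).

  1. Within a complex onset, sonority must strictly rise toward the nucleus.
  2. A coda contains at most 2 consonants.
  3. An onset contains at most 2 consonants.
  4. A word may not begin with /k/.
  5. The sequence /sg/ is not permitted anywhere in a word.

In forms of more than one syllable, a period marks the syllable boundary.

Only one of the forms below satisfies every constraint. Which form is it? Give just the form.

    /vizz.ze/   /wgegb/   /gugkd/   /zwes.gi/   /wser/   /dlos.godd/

/vizz.ze/ — σ1 onset /v/, coda /zz/ (2C) ok; σ2 onset /z/, coda /∅/ ok → well-formed
/wgegb/ — violates constraint 1: syllable 1 onset /wg/: /w/ (glide, 5) → /g/ (stop, 1) does not rise → ill-formed
/gugkd/ — violates constraint 2: syllable 1 coda /gkd/ has 3 consonants (> 2) → ill-formed
/zwes.gi/ — violates constraint 5: contains banned sequence /sg/ → ill-formed
/wser/ — violates constraint 1: syllable 1 onset /ws/: /w/ (glide, 5) → /s/ (fricative, 2) does not rise → ill-formed
/dlos.godd/ — violates constraint 5: contains banned sequence /sg/ → ill-formed

/vizz.ze/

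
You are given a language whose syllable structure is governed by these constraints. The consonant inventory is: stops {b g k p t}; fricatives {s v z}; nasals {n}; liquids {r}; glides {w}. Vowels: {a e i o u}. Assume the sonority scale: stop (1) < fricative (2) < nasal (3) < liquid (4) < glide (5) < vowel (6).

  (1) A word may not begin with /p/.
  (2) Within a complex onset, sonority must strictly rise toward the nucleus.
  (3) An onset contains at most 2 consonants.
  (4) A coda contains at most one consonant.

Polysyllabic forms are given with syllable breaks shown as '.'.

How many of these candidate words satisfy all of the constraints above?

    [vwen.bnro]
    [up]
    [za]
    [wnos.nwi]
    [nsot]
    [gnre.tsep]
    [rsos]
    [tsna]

2

[vwen.bnro] — violates constraint 3: syllable 2 onset /bnr/ has 3 consonants (> 2) → illicit
[up] — σ1 onset /∅/, coda /p/ ok → licit
[za] — σ1 onset /z/, coda /∅/ ok → licit
[wnos.nwi] — violates constraint 2: syllable 1 onset /wn/: /w/ (glide, 5) → /n/ (nasal, 3) does not rise → illicit
[nsot] — violates constraint 2: syllable 1 onset /ns/: /n/ (nasal, 3) → /s/ (fricative, 2) does not rise → illicit
[gnre.tsep] — violates constraint 3: syllable 1 onset /gnr/ has 3 consonants (> 2) → illicit
[rsos] — violates constraint 2: syllable 1 onset /rs/: /r/ (liquid, 4) → /s/ (fricative, 2) does not rise → illicit
[tsna] — violates constraint 3: syllable 1 onset /tsn/ has 3 consonants (> 2) → illicit
Licit: [up], [za] → 2.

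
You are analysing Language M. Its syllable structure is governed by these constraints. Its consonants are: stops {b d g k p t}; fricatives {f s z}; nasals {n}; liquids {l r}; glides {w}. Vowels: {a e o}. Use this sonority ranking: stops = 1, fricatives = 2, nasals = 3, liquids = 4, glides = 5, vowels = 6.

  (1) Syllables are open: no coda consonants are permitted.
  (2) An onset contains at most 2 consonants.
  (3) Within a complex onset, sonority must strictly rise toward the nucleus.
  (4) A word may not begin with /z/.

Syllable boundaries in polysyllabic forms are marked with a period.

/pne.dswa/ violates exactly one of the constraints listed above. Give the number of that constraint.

/pne.dswa/: syllable 2 onset /dsw/ has 3 consonants (> 2).
This is a violation of constraint 2: "An onset contains at most 2 consonants."
The remaining constraints (1, 3, 4) are satisfied.

2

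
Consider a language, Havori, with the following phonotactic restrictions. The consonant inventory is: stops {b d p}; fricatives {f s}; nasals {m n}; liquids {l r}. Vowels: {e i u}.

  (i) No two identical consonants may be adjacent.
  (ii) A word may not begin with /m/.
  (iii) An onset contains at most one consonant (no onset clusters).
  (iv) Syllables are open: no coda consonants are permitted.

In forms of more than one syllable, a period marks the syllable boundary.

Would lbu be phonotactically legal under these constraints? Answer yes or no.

lbu — violates constraint (iii): syllable 1 onset /lb/ has 2 consonants (> 1) → phonotactically illegal

no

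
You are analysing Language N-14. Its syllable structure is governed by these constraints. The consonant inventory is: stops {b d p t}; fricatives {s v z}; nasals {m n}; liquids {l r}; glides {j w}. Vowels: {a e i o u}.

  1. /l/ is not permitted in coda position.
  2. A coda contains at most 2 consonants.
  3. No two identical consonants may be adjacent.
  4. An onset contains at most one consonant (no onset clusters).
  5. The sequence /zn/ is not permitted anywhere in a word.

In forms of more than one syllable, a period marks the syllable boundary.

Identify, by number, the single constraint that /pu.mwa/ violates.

4

/pu.mwa/: syllable 2 onset /mw/ has 2 consonants (> 1).
This is a violation of constraint 4: "An onset contains at most one consonant (no onset clusters)."
The remaining constraints (1, 2, 3, 5) are satisfied.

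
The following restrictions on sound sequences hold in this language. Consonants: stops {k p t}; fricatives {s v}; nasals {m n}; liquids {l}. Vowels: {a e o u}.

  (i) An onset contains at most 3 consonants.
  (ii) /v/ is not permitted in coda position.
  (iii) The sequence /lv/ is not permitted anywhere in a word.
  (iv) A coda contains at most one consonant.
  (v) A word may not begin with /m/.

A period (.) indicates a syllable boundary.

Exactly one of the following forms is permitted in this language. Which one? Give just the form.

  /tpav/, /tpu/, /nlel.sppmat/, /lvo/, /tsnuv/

/tpu/

/tpav/ — violates constraint (ii): syllable 1 coda contains /v/ → not permitted
/tpu/ — σ1 onset /tp/ (2C), coda /∅/ ok → permitted
/nlel.sppmat/ — violates constraint (i): syllable 2 onset /sppm/ has 4 consonants (> 3) → not permitted
/lvo/ — violates constraint (iii): contains banned sequence /lv/ → not permitted
/tsnuv/ — violates constraint (ii): syllable 1 coda contains /v/ → not permitted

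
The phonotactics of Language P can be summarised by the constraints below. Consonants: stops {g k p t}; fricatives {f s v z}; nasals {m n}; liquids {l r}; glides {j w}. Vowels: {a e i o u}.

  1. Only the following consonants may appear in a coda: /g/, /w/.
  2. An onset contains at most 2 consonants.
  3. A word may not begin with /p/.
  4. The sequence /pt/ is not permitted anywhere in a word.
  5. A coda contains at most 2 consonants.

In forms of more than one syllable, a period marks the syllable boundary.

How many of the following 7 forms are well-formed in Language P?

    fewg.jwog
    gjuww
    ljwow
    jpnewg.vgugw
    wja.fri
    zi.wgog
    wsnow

4

fewg.jwog — σ1 onset /f/, coda /wg/ (2C) ok; σ2 onset /jw/ (2C), coda /g/ ok → well-formed
gjuww — σ1 onset /gj/ (2C), coda /ww/ (2C) ok → well-formed
ljwow — violates constraint 2: syllable 1 onset /ljw/ has 3 consonants (> 2) → ill-formed
jpnewg.vgugw — violates constraint 2: syllable 1 onset /jpn/ has 3 consonants (> 2) → ill-formed
wja.fri — σ1 onset /wj/ (2C), coda /∅/ ok; σ2 onset /fr/ (2C), coda /∅/ ok → well-formed
zi.wgog — σ1 onset /z/, coda /∅/ ok; σ2 onset /wg/ (2C), coda /g/ ok → well-formed
wsnow — violates constraint 2: syllable 1 onset /wsn/ has 3 consonants (> 2) → ill-formed
Well-formed: fewg.jwog, gjuww, wja.fri, zi.wgog → 4.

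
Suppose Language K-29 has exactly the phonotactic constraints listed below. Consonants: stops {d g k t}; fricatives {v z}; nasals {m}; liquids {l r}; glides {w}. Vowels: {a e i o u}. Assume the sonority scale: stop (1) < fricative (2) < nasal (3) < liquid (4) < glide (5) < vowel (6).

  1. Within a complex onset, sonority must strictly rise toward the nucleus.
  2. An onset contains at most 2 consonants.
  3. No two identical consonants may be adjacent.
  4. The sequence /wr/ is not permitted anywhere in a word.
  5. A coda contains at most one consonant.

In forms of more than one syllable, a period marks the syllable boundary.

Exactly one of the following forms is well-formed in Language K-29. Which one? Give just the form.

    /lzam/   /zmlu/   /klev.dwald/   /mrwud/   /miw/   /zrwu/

/miw/

/lzam/ — violates constraint 1: syllable 1 onset /lz/: /l/ (liquid, 4) → /z/ (fricative, 2) does not rise → ill-formed
/zmlu/ — violates constraint 2: syllable 1 onset /zml/ has 3 consonants (> 2) → ill-formed
/klev.dwald/ — violates constraint 5: syllable 2 coda /ld/ has 2 consonants (> 1) → ill-formed
/mrwud/ — violates constraint 2: syllable 1 onset /mrw/ has 3 consonants (> 2) → ill-formed
/miw/ — σ1 onset /m/, coda /w/ ok → well-formed
/zrwu/ — violates constraint 2: syllable 1 onset /zrw/ has 3 consonants (> 2) → ill-formed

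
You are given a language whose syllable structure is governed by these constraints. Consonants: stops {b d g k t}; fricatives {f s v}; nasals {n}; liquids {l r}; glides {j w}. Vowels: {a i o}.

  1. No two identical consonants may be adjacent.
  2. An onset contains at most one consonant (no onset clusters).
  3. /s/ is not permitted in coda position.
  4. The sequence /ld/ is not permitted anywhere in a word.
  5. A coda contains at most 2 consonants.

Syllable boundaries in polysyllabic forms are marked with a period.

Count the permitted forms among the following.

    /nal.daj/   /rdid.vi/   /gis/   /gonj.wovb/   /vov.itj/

/nal.daj/ — violates constraint 4: contains banned sequence /ld/ → not permitted
/rdid.vi/ — violates constraint 2: syllable 1 onset /rd/ has 2 consonants (> 1) → not permitted
/gis/ — violates constraint 3: syllable 1 coda contains /s/ → not permitted
/gonj.wovb/ — σ1 onset /g/, coda /nj/ (2C) ok; σ2 onset /w/, coda /vb/ (2C) ok → permitted
/vov.itj/ — σ1 onset /v/, coda /v/ ok; σ2 onset /∅/, coda /tj/ (2C) ok → permitted
Permitted: /gonj.wovb/, /vov.itj/ → 2.

2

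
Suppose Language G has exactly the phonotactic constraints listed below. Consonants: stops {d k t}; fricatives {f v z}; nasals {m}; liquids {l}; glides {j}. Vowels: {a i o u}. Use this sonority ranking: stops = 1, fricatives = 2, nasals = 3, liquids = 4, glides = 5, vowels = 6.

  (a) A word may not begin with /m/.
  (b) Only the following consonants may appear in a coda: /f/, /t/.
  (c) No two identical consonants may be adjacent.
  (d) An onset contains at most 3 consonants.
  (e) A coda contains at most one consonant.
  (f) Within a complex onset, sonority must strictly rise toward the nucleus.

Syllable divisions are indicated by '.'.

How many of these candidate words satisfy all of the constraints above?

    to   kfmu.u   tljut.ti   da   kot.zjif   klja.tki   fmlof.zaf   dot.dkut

5

to — σ1 onset /t/, coda /∅/ ok → licit
kfmu.u — σ1 onset /kfm/ (1→2→3 rises), coda /∅/ ok; σ2 onset /∅/, coda /∅/ ok → licit
tljut.ti — violates constraint (c): adjacent identical consonants /tt/ → illicit
da — σ1 onset /d/, coda /∅/ ok → licit
kot.zjif — σ1 onset /k/, coda /t/ ok; σ2 onset /zj/ (2→5 rises), coda /f/ ok → licit
klja.tki — violates constraint (f): syllable 2 onset /tk/: /t/ (stop, 1) → /k/ (stop, 1) does not rise → illicit
fmlof.zaf — σ1 onset /fml/ (2→3→4 rises), coda /f/ ok; σ2 onset /z/, coda /f/ ok → licit
dot.dkut — violates constraint (f): syllable 2 onset /dk/: /d/ (stop, 1) → /k/ (stop, 1) does not rise → illicit
Licit: to, kfmu.u, da, kot.zjif, fmlof.zaf → 5.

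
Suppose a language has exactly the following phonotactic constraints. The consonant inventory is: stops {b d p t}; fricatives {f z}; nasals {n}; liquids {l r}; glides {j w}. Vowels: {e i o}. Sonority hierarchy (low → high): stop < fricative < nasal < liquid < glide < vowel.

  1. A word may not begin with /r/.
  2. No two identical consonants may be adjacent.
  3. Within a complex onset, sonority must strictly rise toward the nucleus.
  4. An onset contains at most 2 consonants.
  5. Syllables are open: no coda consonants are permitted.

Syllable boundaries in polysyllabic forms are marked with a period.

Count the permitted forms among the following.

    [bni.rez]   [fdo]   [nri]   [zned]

[bni.rez] — violates constraint 5: syllable 2 coda /z/ has 1 consonant (> 0) → not permitted
[fdo] — violates constraint 3: syllable 1 onset /fd/: /f/ (fricative, 2) → /d/ (stop, 1) does not rise → not permitted
[nri] — σ1 onset /nr/ (3→4 rises), coda /∅/ ok → permitted
[zned] — violates constraint 5: syllable 1 coda /d/ has 1 consonant (> 0) → not permitted
Permitted: [nri] → 1.

1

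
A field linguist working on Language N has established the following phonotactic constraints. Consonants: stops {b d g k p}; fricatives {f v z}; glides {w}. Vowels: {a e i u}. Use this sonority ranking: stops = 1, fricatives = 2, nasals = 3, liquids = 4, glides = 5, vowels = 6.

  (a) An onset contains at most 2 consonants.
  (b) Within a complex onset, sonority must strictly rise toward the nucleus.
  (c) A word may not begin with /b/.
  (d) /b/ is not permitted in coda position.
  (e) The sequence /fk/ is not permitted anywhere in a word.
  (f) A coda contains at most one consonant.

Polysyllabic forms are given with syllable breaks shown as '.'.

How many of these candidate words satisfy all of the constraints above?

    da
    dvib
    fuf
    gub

2

da — σ1 onset /d/, coda /∅/ ok → permitted
dvib — violates constraint (d): syllable 1 coda contains /b/ → not permitted
fuf — σ1 onset /f/, coda /f/ ok → permitted
gub — violates constraint (d): syllable 1 coda contains /b/ → not permitted
Permitted: da, fuf → 2.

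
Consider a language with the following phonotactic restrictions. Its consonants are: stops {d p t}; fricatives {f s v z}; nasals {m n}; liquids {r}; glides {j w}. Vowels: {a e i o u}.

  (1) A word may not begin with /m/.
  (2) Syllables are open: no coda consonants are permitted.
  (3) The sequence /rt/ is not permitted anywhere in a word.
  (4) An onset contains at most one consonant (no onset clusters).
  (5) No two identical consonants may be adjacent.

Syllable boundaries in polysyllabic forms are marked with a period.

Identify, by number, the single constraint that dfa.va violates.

dfa.va: syllable 1 onset /df/ has 2 consonants (> 1).
This is a violation of constraint 4: "An onset contains at most one consonant (no onset clusters)."
The remaining constraints (1, 2, 3, 5) are satisfied.

4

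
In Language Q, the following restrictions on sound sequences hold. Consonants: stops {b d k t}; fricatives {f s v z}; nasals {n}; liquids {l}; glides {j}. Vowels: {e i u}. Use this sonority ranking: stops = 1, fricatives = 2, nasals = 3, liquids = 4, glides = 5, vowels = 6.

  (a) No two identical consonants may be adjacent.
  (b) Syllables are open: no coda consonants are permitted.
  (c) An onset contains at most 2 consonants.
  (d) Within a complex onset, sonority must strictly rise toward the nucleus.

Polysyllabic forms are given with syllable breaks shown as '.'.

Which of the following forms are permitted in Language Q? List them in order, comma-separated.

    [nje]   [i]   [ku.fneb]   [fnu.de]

[nje], [i], [fnu.de]

[nje] — σ1 onset /nj/ (3→5 rises), coda /∅/ ok → permitted
[i] — σ1 onset /∅/, coda /∅/ ok → permitted
[ku.fneb] — violates constraint (b): syllable 2 coda /b/ has 1 consonant (> 0) → not permitted
[fnu.de] — σ1 onset /fn/ (2→3 rises), coda /∅/ ok; σ2 onset /d/, coda /∅/ ok → permitted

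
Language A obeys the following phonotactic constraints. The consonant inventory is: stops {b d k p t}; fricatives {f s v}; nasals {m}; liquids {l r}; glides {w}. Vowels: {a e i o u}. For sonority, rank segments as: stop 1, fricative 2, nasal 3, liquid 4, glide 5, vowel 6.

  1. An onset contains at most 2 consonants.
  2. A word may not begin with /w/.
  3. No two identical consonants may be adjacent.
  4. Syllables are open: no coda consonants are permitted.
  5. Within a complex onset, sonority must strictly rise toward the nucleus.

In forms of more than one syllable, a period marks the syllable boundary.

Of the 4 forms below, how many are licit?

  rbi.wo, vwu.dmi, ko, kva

rbi.wo — violates constraint 5: syllable 1 onset /rb/: /r/ (liquid, 4) → /b/ (stop, 1) does not rise → illicit
vwu.dmi — σ1 onset /vw/ (2→5 rises), coda /∅/ ok; σ2 onset /dm/ (1→3 rises), coda /∅/ ok → licit
ko — σ1 onset /k/, coda /∅/ ok → licit
kva — σ1 onset /kv/ (1→2 rises), coda /∅/ ok → licit
Licit: vwu.dmi, ko, kva → 3.

3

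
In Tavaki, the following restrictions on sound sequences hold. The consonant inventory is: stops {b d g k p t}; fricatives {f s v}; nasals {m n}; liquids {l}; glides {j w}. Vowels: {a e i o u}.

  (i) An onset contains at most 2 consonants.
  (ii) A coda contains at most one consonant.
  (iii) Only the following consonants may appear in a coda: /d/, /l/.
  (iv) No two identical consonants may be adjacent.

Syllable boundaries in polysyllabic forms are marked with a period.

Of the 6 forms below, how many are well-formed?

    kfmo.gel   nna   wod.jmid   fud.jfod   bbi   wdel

kfmo.gel — violates constraint (i): syllable 1 onset /kfm/ has 3 consonants (> 2) → ill-formed
nna — violates constraint (iv): adjacent identical consonants /nn/ → ill-formed
wod.jmid — σ1 onset /w/, coda /d/ ok; σ2 onset /jm/ (2C), coda /d/ ok → well-formed
fud.jfod — σ1 onset /f/, coda /d/ ok; σ2 onset /jf/ (2C), coda /d/ ok → well-formed
bbi — violates constraint (iv): adjacent identical consonants /bb/ → ill-formed
wdel — σ1 onset /wd/ (2C), coda /l/ ok → well-formed
Well-formed: wod.jmid, fud.jfod, wdel → 3.

3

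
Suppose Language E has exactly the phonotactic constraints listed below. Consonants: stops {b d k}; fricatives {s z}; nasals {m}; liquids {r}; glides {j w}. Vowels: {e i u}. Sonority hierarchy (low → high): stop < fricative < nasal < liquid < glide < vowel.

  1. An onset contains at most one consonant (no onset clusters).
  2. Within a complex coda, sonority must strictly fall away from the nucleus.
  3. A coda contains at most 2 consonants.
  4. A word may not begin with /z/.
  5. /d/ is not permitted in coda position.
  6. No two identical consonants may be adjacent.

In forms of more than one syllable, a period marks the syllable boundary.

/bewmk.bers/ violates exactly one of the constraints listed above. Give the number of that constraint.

/bewmk.bers/: syllable 1 coda /wmk/ has 3 consonants (> 2).
This is a violation of constraint 3: "A coda contains at most 2 consonants."
The remaining constraints (1, 2, 4, 5, 6) are satisfied.

3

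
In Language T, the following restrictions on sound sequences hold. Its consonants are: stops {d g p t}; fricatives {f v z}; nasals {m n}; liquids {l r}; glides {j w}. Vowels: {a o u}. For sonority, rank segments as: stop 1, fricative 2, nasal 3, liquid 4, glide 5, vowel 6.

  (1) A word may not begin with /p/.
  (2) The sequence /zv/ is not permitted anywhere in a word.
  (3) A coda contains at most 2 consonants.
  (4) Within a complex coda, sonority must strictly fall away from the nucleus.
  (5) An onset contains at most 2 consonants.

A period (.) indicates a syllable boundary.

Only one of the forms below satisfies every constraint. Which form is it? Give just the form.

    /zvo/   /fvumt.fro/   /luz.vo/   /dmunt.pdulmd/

/zvo/ — violates constraint 2: contains banned sequence /zv/ → ill-formed
/fvumt.fro/ — σ1 onset /fv/ (2C), coda /mt/ (3→1 falls) ok; σ2 onset /fr/ (2C), coda /∅/ ok → well-formed
/luz.vo/ — violates constraint 2: contains banned sequence /zv/ → ill-formed
/dmunt.pdulmd/ — violates constraint 3: syllable 2 coda /lmd/ has 3 consonants (> 2) → ill-formed

/fvumt.fro/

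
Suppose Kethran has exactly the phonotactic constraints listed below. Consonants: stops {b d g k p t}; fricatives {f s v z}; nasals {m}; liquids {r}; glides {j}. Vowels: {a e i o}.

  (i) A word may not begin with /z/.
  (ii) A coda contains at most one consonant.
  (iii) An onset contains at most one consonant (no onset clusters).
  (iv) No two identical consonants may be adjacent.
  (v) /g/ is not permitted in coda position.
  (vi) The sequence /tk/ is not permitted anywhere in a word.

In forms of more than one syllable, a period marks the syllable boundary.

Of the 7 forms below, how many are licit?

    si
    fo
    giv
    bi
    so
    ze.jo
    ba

si — σ1 onset /s/, coda /∅/ ok → licit
fo — σ1 onset /f/, coda /∅/ ok → licit
giv — σ1 onset /g/, coda /v/ ok → licit
bi — σ1 onset /b/, coda /∅/ ok → licit
so — σ1 onset /s/, coda /∅/ ok → licit
ze.jo — violates constraint (i): word begins with /z/ → illicit
ba — σ1 onset /b/, coda /∅/ ok → licit
Licit: si, fo, giv, bi, so, ba → 6.

6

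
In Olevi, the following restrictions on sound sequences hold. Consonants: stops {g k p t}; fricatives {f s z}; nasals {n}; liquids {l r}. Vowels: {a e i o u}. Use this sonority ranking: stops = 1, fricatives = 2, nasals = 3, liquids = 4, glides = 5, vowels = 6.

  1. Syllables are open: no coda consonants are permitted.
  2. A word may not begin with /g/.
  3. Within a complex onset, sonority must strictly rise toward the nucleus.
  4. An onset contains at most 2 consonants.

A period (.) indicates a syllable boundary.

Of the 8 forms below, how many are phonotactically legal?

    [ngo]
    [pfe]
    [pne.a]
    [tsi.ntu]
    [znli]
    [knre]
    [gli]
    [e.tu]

[ngo] — violates constraint 3: syllable 1 onset /ng/: /n/ (nasal, 3) → /g/ (stop, 1) does not rise → phonotactically illegal
[pfe] — σ1 onset /pf/ (1→2 rises), coda /∅/ ok → phonotactically legal
[pne.a] — σ1 onset /pn/ (1→3 rises), coda /∅/ ok; σ2 onset /∅/, coda /∅/ ok → phonotactically legal
[tsi.ntu] — violates constraint 3: syllable 2 onset /nt/: /n/ (nasal, 3) → /t/ (stop, 1) does not rise → phonotactically illegal
[znli] — violates constraint 4: syllable 1 onset /znl/ has 3 consonants (> 2) → phonotactically illegal
[knre] — violates constraint 4: syllable 1 onset /knr/ has 3 consonants (> 2) → phonotactically illegal
[gli] — violates constraint 2: word begins with /g/ → phonotactically illegal
[e.tu] — σ1 onset /∅/, coda /∅/ ok; σ2 onset /t/, coda /∅/ ok → phonotactically legal
Phonotactically legal: [pfe], [pne.a], [e.tu] → 3.

3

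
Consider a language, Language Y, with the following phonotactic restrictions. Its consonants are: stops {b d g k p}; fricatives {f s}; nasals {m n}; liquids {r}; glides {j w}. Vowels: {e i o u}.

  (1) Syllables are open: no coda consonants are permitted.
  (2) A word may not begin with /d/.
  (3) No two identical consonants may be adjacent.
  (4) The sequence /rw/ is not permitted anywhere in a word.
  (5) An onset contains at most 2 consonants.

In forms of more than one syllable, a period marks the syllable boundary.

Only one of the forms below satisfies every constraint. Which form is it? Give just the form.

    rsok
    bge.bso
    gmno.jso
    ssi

rsok — violates constraint 1: syllable 1 coda /k/ has 1 consonant (> 0) → ill-formed
bge.bso — σ1 onset /bg/ (2C), coda /∅/ ok; σ2 onset /bs/ (2C), coda /∅/ ok → well-formed
gmno.jso — violates constraint 5: syllable 1 onset /gmn/ has 3 consonants (> 2) → ill-formed
ssi — violates constraint 3: adjacent identical consonants /ss/ → ill-formed

bge.bso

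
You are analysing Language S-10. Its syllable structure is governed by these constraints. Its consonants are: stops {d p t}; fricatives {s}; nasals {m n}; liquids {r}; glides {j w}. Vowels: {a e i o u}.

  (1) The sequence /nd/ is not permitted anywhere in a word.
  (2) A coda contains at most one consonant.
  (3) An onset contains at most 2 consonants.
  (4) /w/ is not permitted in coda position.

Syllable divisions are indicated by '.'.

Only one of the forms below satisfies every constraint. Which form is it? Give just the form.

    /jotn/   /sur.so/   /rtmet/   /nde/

/jotn/ — violates constraint 2: syllable 1 coda /tn/ has 2 consonants (> 1) → phonotactically illegal
/sur.so/ — σ1 onset /s/, coda /r/ ok; σ2 onset /s/, coda /∅/ ok → phonotactically legal
/rtmet/ — violates constraint 3: syllable 1 onset /rtm/ has 3 consonants (> 2) → phonotactically illegal
/nde/ — violates constraint 1: contains banned sequence /nd/ → phonotactically illegal

/sur.so/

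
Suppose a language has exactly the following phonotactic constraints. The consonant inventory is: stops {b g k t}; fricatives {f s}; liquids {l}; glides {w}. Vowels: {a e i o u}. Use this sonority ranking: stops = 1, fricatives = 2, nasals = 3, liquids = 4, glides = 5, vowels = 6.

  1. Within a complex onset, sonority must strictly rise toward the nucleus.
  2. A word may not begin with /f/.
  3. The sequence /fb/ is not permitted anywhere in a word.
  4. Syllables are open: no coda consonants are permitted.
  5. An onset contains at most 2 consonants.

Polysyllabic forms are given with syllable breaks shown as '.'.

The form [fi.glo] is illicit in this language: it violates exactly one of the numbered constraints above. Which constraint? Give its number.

[fi.glo]: word begins with /f/.
This is a violation of constraint 2: "A word may not begin with /f/."
The remaining constraints (1, 3, 4, 5) are satisfied.

2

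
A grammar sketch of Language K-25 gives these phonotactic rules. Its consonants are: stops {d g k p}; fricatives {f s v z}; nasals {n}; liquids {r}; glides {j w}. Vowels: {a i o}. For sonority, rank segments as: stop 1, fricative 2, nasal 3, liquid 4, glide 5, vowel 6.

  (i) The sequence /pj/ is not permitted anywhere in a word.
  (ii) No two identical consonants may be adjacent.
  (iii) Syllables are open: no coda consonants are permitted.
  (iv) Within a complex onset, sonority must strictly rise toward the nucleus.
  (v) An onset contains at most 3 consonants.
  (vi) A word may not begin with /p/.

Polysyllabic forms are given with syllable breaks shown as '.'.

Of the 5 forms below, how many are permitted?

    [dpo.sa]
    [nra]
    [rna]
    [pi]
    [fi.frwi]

[dpo.sa] — violates constraint (iv): syllable 1 onset /dp/: /d/ (stop, 1) → /p/ (stop, 1) does not rise → not permitted
[nra] — σ1 onset /nr/ (3→4 rises), coda /∅/ ok → permitted
[rna] — violates constraint (iv): syllable 1 onset /rn/: /r/ (liquid, 4) → /n/ (nasal, 3) does not rise → not permitted
[pi] — violates constraint (vi): word begins with /p/ → not permitted
[fi.frwi] — σ1 onset /f/, coda /∅/ ok; σ2 onset /frw/ (2→4→5 rises), coda /∅/ ok → permitted
Permitted: [nra], [fi.frwi] → 2.

2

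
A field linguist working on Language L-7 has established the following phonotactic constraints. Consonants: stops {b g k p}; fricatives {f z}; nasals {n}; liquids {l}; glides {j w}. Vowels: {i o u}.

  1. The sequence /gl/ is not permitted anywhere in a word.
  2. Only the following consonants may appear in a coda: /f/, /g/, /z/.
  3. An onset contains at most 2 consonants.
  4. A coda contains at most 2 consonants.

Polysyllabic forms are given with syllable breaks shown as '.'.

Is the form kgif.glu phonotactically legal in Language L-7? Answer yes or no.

no

kgif.glu — violates constraint 1: contains banned sequence /gl/ → phonotactically illegal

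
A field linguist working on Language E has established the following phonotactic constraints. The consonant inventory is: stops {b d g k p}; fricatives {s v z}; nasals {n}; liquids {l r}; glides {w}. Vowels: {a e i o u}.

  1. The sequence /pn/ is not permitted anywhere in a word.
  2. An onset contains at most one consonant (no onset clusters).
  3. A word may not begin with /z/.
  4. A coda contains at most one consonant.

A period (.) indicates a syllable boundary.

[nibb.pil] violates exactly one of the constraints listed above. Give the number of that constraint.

[nibb.pil]: syllable 1 coda /bb/ has 2 consonants (> 1).
This is a violation of constraint 4: "A coda contains at most one consonant."
The remaining constraints (1, 2, 3) are satisfied.

4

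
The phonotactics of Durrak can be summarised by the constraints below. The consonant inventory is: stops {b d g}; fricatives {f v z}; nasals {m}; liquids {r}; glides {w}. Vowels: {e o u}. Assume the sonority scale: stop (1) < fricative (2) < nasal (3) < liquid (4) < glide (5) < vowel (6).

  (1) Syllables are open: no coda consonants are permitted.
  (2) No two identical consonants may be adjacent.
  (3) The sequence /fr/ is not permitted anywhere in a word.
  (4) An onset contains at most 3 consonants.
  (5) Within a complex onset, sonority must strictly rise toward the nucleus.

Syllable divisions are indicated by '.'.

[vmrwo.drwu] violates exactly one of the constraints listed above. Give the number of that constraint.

[vmrwo.drwu]: syllable 1 onset /vmrw/ has 4 consonants (> 3).
This is a violation of constraint 4: "An onset contains at most 3 consonants."
The remaining constraints (1, 2, 3, 5) are satisfied.

4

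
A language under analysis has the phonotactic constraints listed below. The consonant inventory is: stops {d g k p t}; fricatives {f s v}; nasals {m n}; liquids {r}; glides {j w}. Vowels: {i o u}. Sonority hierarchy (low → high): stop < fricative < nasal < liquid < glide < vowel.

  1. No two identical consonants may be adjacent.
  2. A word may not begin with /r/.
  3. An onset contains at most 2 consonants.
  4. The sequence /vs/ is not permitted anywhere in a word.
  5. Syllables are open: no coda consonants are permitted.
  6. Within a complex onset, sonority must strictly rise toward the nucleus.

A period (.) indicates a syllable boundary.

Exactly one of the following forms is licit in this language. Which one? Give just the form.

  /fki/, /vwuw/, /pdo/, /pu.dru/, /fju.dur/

/fki/ — violates constraint 6: syllable 1 onset /fk/: /f/ (fricative, 2) → /k/ (stop, 1) does not rise → illicit
/vwuw/ — violates constraint 5: syllable 1 coda /w/ has 1 consonant (> 0) → illicit
/pdo/ — violates constraint 6: syllable 1 onset /pd/: /p/ (stop, 1) → /d/ (stop, 1) does not rise → illicit
/pu.dru/ — σ1 onset /p/, coda /∅/ ok; σ2 onset /dr/ (1→4 rises), coda /∅/ ok → licit
/fju.dur/ — violates constraint 5: syllable 2 coda /r/ has 1 consonant (> 0) → illicit

/pu.dru/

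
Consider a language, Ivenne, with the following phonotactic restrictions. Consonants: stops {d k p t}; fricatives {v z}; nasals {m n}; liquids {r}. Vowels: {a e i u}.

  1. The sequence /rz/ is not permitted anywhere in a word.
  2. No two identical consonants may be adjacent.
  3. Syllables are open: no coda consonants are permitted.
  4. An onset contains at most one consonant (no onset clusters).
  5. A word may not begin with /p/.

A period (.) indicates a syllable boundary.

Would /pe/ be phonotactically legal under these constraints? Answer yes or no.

no

/pe/ — violates constraint 5: word begins with /p/ → phonotactically illegal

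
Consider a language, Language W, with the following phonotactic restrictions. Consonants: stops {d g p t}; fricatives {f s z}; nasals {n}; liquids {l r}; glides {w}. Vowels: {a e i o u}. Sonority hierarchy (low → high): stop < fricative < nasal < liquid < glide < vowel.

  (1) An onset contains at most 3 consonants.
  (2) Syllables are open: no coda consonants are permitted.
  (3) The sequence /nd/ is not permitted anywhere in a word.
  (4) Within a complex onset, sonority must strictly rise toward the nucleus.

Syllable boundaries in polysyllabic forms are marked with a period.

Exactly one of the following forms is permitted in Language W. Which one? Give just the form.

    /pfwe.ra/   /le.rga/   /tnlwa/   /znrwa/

/pfwe.ra/ — σ1 onset /pfw/ (1→2→5 rises), coda /∅/ ok; σ2 onset /r/, coda /∅/ ok → permitted
/le.rga/ — violates constraint 4: syllable 2 onset /rg/: /r/ (liquid, 4) → /g/ (stop, 1) does not rise → not permitted
/tnlwa/ — violates constraint 1: syllable 1 onset /tnlw/ has 4 consonants (> 3) → not permitted
/znrwa/ — violates constraint 1: syllable 1 onset /znrw/ has 4 consonants (> 3) → not permitted

/pfwe.ra/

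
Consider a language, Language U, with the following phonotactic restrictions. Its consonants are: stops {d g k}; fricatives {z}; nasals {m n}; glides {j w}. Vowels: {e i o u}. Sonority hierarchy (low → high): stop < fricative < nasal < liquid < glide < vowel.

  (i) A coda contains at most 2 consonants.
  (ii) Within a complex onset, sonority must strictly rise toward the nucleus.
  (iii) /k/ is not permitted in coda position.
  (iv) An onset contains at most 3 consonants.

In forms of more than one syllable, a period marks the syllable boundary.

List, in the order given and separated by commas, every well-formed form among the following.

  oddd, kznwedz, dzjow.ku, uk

oddd — violates constraint (i): syllable 1 coda /ddd/ has 3 consonants (> 2) → ill-formed
kznwedz — violates constraint (iv): syllable 1 onset /kznw/ has 4 consonants (> 3) → ill-formed
dzjow.ku — σ1 onset /dzj/ (1→2→5 rises), coda /w/ ok; σ2 onset /k/, coda /∅/ ok → well-formed
uk — violates constraint (iii): syllable 1 coda contains /k/ → ill-formed

dzjow.ku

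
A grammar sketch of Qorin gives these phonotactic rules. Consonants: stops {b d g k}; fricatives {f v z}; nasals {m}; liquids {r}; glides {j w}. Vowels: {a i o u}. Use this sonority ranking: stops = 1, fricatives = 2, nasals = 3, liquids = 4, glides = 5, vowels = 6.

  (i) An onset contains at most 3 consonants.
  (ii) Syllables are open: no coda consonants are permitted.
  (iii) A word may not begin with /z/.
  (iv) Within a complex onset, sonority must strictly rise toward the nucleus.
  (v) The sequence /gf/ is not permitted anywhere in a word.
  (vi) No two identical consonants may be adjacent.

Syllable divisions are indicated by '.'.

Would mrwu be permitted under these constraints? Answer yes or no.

mrwu — σ1 onset /mrw/ (3→4→5 rises), coda /∅/ ok → permitted

yes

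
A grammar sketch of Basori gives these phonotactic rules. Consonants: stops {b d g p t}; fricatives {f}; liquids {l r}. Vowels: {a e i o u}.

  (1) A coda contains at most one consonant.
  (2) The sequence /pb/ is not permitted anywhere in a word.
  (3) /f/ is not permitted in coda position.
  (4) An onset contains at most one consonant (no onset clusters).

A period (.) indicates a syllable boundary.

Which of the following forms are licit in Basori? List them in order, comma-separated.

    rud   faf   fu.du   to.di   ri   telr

rud, fu.du, to.di, ri

rud — σ1 onset /r/, coda /d/ ok → licit
faf — violates constraint 3: syllable 1 coda contains /f/ → illicit
fu.du — σ1 onset /f/, coda /∅/ ok; σ2 onset /d/, coda /∅/ ok → licit
to.di — σ1 onset /t/, coda /∅/ ok; σ2 onset /d/, coda /∅/ ok → licit
ri — σ1 onset /r/, coda /∅/ ok → licit
telr — violates constraint 1: syllable 1 coda /lr/ has 2 consonants (> 1) → illicit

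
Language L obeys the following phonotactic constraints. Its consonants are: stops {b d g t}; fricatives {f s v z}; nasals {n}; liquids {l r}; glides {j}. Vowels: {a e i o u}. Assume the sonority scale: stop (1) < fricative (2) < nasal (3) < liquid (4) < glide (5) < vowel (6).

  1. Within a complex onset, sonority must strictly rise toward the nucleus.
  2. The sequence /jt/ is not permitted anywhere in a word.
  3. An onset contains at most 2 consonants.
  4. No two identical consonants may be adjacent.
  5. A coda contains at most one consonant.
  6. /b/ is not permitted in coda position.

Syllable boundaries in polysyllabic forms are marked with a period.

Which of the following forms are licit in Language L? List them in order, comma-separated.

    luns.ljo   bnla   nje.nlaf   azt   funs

nje.nlaf

luns.ljo — violates constraint 5: syllable 1 coda /ns/ has 2 consonants (> 1) → illicit
bnla — violates constraint 3: syllable 1 onset /bnl/ has 3 consonants (> 2) → illicit
nje.nlaf — σ1 onset /nj/ (3→5 rises), coda /∅/ ok; σ2 onset /nl/ (3→4 rises), coda /f/ ok → licit
azt — violates constraint 5: syllable 1 coda /zt/ has 2 consonants (> 1) → illicit
funs — violates constraint 5: syllable 1 coda /ns/ has 2 consonants (> 1) → illicit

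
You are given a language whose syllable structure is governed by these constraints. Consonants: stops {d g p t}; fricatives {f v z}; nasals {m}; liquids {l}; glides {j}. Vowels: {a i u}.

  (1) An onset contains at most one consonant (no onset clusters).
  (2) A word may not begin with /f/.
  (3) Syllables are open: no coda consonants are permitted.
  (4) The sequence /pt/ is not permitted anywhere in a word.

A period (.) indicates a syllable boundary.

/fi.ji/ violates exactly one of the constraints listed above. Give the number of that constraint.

/fi.ji/: word begins with /f/.
This is a violation of constraint 2: "A word may not begin with /f/."
The remaining constraints (1, 3, 4) are satisfied.

2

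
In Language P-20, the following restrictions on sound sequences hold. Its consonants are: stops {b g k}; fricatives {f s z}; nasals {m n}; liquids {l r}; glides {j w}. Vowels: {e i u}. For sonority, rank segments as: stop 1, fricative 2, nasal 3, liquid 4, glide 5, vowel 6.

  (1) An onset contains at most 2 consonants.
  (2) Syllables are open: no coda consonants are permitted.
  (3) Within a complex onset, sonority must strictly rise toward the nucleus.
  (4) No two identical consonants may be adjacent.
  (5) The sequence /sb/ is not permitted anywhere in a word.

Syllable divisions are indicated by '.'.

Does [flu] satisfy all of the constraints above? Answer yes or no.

[flu] — σ1 onset /fl/ (2→4 rises), coda /∅/ ok → well-formed

yes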